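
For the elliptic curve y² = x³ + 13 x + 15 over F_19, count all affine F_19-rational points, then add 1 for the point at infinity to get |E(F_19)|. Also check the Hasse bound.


Affine points = {(2, 7), (2, 12), (3, 9), (3, 10), (4, 6), (4, 13), (6, 9), (6, 10), (8, 2), (8, 17), (9, 5), (9, 14), (10, 9), (10, 10), (11, 8), (11, 11), (13, 5), (13, 14), (16, 5), (16, 14), (17, 0), (18, 1), (18, 18)}; affine count = 23; |E(F_19)| = 24.

Discriminant check: Δ ∝ 4a³ + 27b² = 4·13³ + 27·15² = 4·2197 + 27·225 ≡ 5 (mod 19). Nonzero ⇒ E is nonsingular.
For each x ∈ F_19, compute rhs = x³ + 13·x + 15 mod 19, then count y ∈ F_19 with y² ≡ rhs.
  x = 0: rhs = 15, matching y values: none (0 points).
  x = 1: rhs = 10, matching y values: none (0 points).
  x = 2: rhs = 11, matching y values: 7, 12 (2 points).
  x = 3: rhs = 5, matching y values: 9, 10 (2 points).
  x = 4: rhs = 17, matching y values: 6, 13 (2 points).
  x = 5: rhs = 15, matching y values: none (0 points).
  x = 6: rhs = 5, matching y values: 9, 10 (2 points).
  x = 7: rhs = 12, matching y values: none (0 points).
  x = 8: rhs = 4, matching y values: 2, 17 (2 points).
  x = 9: rhs = 6, matching y values: 5, 14 (2 points).
  x = 10: rhs = 5, matching y values: 9, 10 (2 points).
  x = 11: rhs = 7, matching y values: 8, 11 (2 points).
  x = 12: rhs = 18, matching y values: none (0 points).
  x = 13: rhs = 6, matching y values: 5, 14 (2 points).
  x = 14: rhs = 15, matching y values: none (0 points).
  x = 15: rhs = 13, matching y values: none (0 points).
  x = 16: rhs = 6, matching y values: 5, 14 (2 points).
  x = 17: rhs = 0, matching y values: 0 (1 points).
  x = 18: rhs = 1, matching y values: 1, 18 (2 points).
Total affine count: 23.
Full point count |E(F_19)| = 23 + 1 = 24.
Hasse bound: |24 − (19+1)| = |4| = 4 ≤ 2√19 ≈ 8.7178 ✓.


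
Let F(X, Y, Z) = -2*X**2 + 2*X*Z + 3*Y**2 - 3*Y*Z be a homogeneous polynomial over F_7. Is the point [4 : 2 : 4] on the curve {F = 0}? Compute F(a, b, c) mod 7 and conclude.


F(4,2,4) ≡ 2 (mod 7); P is NOT on the curve.

Evaluate F(4, 2, 4) term-by-term (mod 7).
  -2*X**2 ↦ -2·16·1·1 = -32
  2*X*Z ↦ 2·4·1·4 = 32
  3*Y**2 ↦ 3·1·4·1 = 12
  -3*Y*Z ↦ -3·1·2·4 = -24
Sum: F(4, 2, 4) = (-32) + (32) + (12) + (-24) = -12.
Reducing mod 7: -12 ≡ 2 (mod 7).
Since F(a, b, c) ≡ 2 ≠ 0 (mod 7), P does NOT lie on the curve.


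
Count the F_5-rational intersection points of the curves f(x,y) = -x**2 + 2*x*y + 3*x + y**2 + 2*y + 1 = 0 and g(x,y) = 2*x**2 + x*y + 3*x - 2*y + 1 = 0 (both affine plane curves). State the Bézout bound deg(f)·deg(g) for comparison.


Common zeros: {(2, 1), (2, 3)}; count = 2; Bézout bound = 4.

deg(f) = 2, deg(g) = 2, so Bézout bound = 4.
Scan x ∈ F_5. For each x, list the y ∈ F_5 with f(x, y) ≡ 0 and those with g(x, y) ≡ 0 (mod 5); the common zeros in that column are the intersection.
  x = 0: f ≡ 0 at y ∈ {4}; g ≡ 0 at y ∈ {3}; common: ∅.
  x = 1: f ≡ 0 at y ∈ {2, 4}; g ≡ 0 at y ∈ {1}; common: ∅.
  x = 2: f ≡ 0 at y ∈ {1, 3}; g ≡ 0 at y ∈ {0, 1, 2, 3, 4}; common: {1, 3}.
  x = 3: f ≡ 0 at y ∈ {1}; g ≡ 0 at y ∈ {2}; common: ∅.
  x = 4: f ≡ 0 at y ∈ ∅; g ≡ 0 at y ∈ {0}; common: ∅.
Collecting: common zeros = {(2, 1), (2, 3)}, so the count is 2.
Comparison with the Bézout bound: 2 ≤ 4 = deg(f)·deg(g), as expected for curves with no common component (the affine F_5-count falls short of the bound because intersections may lie at infinity, over extension fields, or carry multiplicity).


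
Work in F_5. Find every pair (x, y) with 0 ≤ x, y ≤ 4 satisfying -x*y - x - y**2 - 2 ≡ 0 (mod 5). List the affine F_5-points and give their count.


Affine F_5-points: {(1, 1), (1, 3), (3, 0), (3, 2)}; count = 4.

For each of the 25 pairs (x, y) ∈ F_5², evaluate f(x, y) mod 5. Record the zeros.
  x = 0: [0↦3, 1↦2, 2↦4, 3↦4, 4↦2]  zeros at y ∈ ∅
  x = 1: [0↦2, 1↦0, 2↦1, 3↦0, 4↦2]  zeros at y ∈ {1, 3}
  x = 2: [0↦1, 1↦3, 2↦3, 3↦1, 4↦2]  zeros at y ∈ ∅
  x = 3: [0↦0, 1↦1, 2↦0, 3↦2, 4↦2]  zeros at y ∈ {0, 2}
  x = 4: [0↦4, 1↦4, 2↦2, 3↦3, 4↦2]  zeros at y ∈ ∅
Collecting zeros: affine points = {(1, 1), (1, 3), (3, 0), (3, 2)}.
Total count |C(F_5)_aff| = 4.


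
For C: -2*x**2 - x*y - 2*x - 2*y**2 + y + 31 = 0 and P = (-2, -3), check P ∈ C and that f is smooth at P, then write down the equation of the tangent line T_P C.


Tangent line at P: 9*x + 15*y + 63 = 0.

Step 1: f(-2, -3) = 0, so P lies on C.
Step 2: partial derivatives
  f_x(x, y) = -4*x - y - 2, f_y(x, y) = -x - 4*y + 1.
  f_x(P) = 9, f_y(P) = 15 (gradient nonzero, so P is smooth).
Step 3: tangent line at P: 9·(x − -2) + 15·(y − -3) = 0.
Expanding: 9*x + 15*y + 63 = 0.


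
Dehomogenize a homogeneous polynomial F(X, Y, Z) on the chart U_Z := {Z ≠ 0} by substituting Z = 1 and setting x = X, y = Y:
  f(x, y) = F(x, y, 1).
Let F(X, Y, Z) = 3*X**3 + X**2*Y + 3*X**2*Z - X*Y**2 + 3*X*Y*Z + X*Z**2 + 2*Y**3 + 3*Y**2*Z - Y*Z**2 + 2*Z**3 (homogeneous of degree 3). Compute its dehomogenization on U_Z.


f(x, y) = 3*x**3 + x**2*y + 3*x**2 - x*y**2 + 3*x*y + x + 2*y**3 + 3*y**2 - y + 2

On U_Z we set Z = 1. Each monomial c·X^i·Y^j·Z^k in F becomes c·x^i·y^j·1^k = c·x^i·y^j.
Substituting Z = 1: F(X, Y, 1) = 3*x**3 + x**2*y + 3*x**2 - x*y**2 + 3*x*y + x + 2*y**3 + 3*y**2 - y + 2.
Note: deg(f) ≤ deg(F) = 3; strict inequality happens when F is divisible by Z (lost terms).


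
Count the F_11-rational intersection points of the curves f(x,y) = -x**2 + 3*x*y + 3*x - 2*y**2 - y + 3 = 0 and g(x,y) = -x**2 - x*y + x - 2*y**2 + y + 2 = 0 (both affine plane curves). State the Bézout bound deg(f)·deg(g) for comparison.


Common zeros: ∅; count = 0; Bézout bound = 4.

deg(f) = 2, deg(g) = 2, so Bézout bound = 4.
Scan x ∈ F_11. For each x, list the y ∈ F_11 with f(x, y) ≡ 0 and those with g(x, y) ≡ 0 (mod 11); the common zeros in that column are the intersection.
  x = 0: f ≡ 0 at y ∈ {1, 4}; g ≡ 0 at y ∈ ∅; common: ∅.
  x = 1: f ≡ 0 at y ∈ {6}; g ≡ 0 at y ∈ {1, 10}; common: ∅.
  x = 2: f ≡ 0 at y ∈ ∅; g ≡ 0 at y ∈ {0, 5}; common: ∅.
  x = 3: f ≡ 0 at y ∈ {2}; g ≡ 0 at y ∈ {4, 6}; common: ∅.
  x = 4: f ≡ 0 at y ∈ {4, 7}; g ≡ 0 at y ∈ ∅; common: ∅.
  x = 5: f ≡ 0 at y ∈ ∅; g ≡ 0 at y ∈ {4, 5}; common: ∅.
  x = 6: f ≡ 0 at y ∈ {1, 2}; g ≡ 0 at y ∈ ∅; common: ∅.
  x = 7: f ≡ 0 at y ∈ ∅; g ≡ 0 at y ∈ ∅; common: ∅.
  x = 8: f ≡ 0 at y ∈ ∅; g ≡ 0 at y ∈ ∅; common: ∅.
  x = 9: f ≡ 0 at y ∈ {6, 7}; g ≡ 0 at y ∈ ∅; common: ∅.
  x = 10: f ≡ 0 at y ∈ ∅; g ≡ 0 at y ∈ {0, 1}; common: ∅.
Collecting: common zeros = ∅, so the count is 0.
Comparison with the Bézout bound: 0 ≤ 4 = deg(f)·deg(g), as expected for curves with no common component (the affine F_11-count falls short of the bound because intersections may lie at infinity, over extension fields, or carry multiplicity).


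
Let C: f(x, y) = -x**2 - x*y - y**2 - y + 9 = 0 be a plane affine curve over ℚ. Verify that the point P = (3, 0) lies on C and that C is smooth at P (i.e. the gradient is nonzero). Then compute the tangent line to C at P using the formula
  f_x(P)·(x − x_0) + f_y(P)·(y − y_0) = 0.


Tangent line at P: -6*x - 4*y + 18 = 0.

Step 1: f(3, 0) = 0, so P lies on C.
Step 2: partial derivatives
  f_x(x, y) = -2*x - y, f_y(x, y) = -x - 2*y - 1.
  f_x(P) = -6, f_y(P) = -4 (gradient nonzero, so P is smooth).
Step 3: tangent line at P: -6·(x − 3) + -4·(y − 0) = 0.
Expanding: -6*x - 4*y + 18 = 0.


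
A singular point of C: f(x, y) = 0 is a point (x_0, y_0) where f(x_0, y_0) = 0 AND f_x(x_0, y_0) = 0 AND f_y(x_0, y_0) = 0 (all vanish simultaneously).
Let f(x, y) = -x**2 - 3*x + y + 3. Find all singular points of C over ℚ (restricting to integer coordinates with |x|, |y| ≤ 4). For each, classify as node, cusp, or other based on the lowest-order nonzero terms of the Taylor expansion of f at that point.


No singular points in the scanned grid; C is smooth there.

Compute partial derivatives:
  f_x = -2*x - 3.
  f_y = 1.
f_y = 1 is a nonzero constant, so f_y never vanishes: no point (x, y) can satisfy f = f_x = f_y = 0. In particular no (x, y) ∈ {−4, ..., 4}² is singular; the curve is smooth.


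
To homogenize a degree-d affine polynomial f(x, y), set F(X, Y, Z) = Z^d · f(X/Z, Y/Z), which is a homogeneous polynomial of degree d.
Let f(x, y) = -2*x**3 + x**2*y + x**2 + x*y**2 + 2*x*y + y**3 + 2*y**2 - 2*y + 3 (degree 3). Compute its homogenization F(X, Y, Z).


F(X, Y, Z) = -2*X**3 + X**2*Y + X**2*Z + X*Y**2 + 2*X*Y*Z + Y**3 + 2*Y**2*Z - 2*Y*Z**2 + 3*Z**3

deg(f) = 3.
Substitute x = X/Z, y = Y/Z into f, then multiply by Z^3.
  monomial -2·x^3·y^0 ↦ -2·X^3·Y^0·Z^0.
  monomial 1·x^2·y^1 ↦ 1·X^2·Y^1·Z^0.
  monomial 1·x^2·y^0 ↦ 1·X^2·Y^0·Z^1.
  monomial 1·x^1·y^2 ↦ 1·X^1·Y^2·Z^0.
  monomial 2·x^1·y^1 ↦ 2·X^1·Y^1·Z^1.
  monomial 1·x^0·y^3 ↦ 1·X^0·Y^3·Z^0.
  monomial 2·x^0·y^2 ↦ 2·X^0·Y^2·Z^1.
  monomial -2·x^0·y^1 ↦ -2·X^0·Y^1·Z^2.
  monomial 3·x^0·y^0 ↦ 3·X^0·Y^0·Z^3.
Collecting: F(X, Y, Z) = -2*X**3 + X**2*Y + X**2*Z + X*Y**2 + 2*X*Y*Z + Y**3 + 2*Y**2*Z - 2*Y*Z**2 + 3*Z**3.


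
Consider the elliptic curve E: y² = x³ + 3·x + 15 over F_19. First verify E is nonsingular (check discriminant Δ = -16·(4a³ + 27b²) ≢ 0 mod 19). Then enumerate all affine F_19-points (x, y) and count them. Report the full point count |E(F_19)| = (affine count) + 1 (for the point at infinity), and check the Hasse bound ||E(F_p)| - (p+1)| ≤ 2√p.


Affine points = {(1, 0), (8, 0), (9, 7), (9, 12), (10, 0), (11, 7), (11, 12), (13, 3), (13, 16), (16, 6), (16, 13), (17, 1), (17, 18), (18, 7), (18, 12)}; affine count = 15; |E(F_19)| = 16.

Discriminant check: Δ ∝ 4a³ + 27b² = 4·3³ + 27·15² = 4·27 + 27·225 ≡ 8 (mod 19). Nonzero ⇒ E is nonsingular.
For each x ∈ F_19, compute rhs = x³ + 3·x + 15 mod 19, then count y ∈ F_19 with y² ≡ rhs.
  x = 0: rhs = 15, matching y values: none (0 points).
  x = 1: rhs = 0, matching y values: 0 (1 points).
  x = 2: rhs = 10, matching y values: none (0 points).
  x = 3: rhs = 13, matching y values: none (0 points).
  x = 4: rhs = 15, matching y values: none (0 points).
  x = 5: rhs = 3, matching y values: none (0 points).
  x = 6: rhs = 2, matching y values: none (0 points).
  x = 7: rhs = 18, matching y values: none (0 points).
  x = 8: rhs = 0, matching y values: 0 (1 points).
  x = 9: rhs = 11, matching y values: 7, 12 (2 points).
  x = 10: rhs = 0, matching y values: 0 (1 points).
  x = 11: rhs = 11, matching y values: 7, 12 (2 points).
  x = 12: rhs = 12, matching y values: none (0 points).
  x = 13: rhs = 9, matching y values: 3, 16 (2 points).
  x = 14: rhs = 8, matching y values: none (0 points).
  x = 15: rhs = 15, matching y values: none (0 points).
  x = 16: rhs = 17, matching y values: 6, 13 (2 points).
  x = 17: rhs = 1, matching y values: 1, 18 (2 points).
  x = 18: rhs = 11, matching y values: 7, 12 (2 points).
Total affine count: 15.
Full point count |E(F_19)| = 15 + 1 = 16.
Hasse bound: |16 − (19+1)| = |-4| = 4 ≤ 2√19 ≈ 8.7178 ✓.


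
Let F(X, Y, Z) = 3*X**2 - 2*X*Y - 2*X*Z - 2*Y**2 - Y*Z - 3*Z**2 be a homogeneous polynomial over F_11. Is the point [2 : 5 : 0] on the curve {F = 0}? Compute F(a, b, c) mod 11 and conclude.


F(2,5,0) ≡ 8 (mod 11); P is NOT on the curve.

Evaluate F(2, 5, 0) term-by-term (mod 11).
  3*X**2 ↦ 3·4·1·1 = 12
  -2*X*Y ↦ -2·2·5·1 = -20
  -2*X*Z ↦ -2·2·1·0 = 0
  -2*Y**2 ↦ -2·1·25·1 = -50
  -Y*Z ↦ -1·1·5·0 = 0
  -3*Z**2 ↦ -3·1·1·0 = 0
Sum: F(2, 5, 0) = (12) + (-20) + (0) + (-50) + (0) + (0) = -58.
Reducing mod 11: -58 ≡ 8 (mod 11).
Since F(a, b, c) ≡ 8 ≠ 0 (mod 11), P does NOT lie on the curve.


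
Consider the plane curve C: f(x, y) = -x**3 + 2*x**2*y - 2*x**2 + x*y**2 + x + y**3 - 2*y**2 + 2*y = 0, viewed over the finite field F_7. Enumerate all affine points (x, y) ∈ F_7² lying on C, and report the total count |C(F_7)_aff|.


Affine F_7-points: {(0, 0), (1, 3), (2, 0), (2, 2), (2, 5), (3, 0), (4, 4), (6, 1)}; count = 8.

For each of the 49 pairs (x, y) ∈ F_7², evaluate f(x, y) mod 7. Record the zeros.
  x = 0: [0↦0, 1↦1, 2↦4, 3↦1, 4↦5, 5↦1, 6↦2]  zeros at y ∈ {0}
  x = 1: [0↦5, 1↦2, 2↦3, 3↦0, 4↦6, 5↦6, 6↦6]  zeros at y ∈ {3}
  x = 2: [0↦0, 1↦4, 2↦0, 3↦1, 4↦6, 5↦0, 6↦3]  zeros at y ∈ {0, 2, 5}
  x = 3: [0↦0, 1↦1, 2↦3, 3↦5, 4↦6, 5↦5, 6↦1]  zeros at y ∈ {0}
  x = 4: [0↦6, 1↦1, 2↦6, 3↦6, 4↦0, 5↦1, 6↦1]  zeros at y ∈ {4}
  x = 5: [0↦5, 1↦5, 2↦3, 3↦5, 4↦3, 5↦3, 6↦4]  zeros at y ∈ ∅
  x = 6: [0↦5, 1↦0, 2↦2, 3↦3, 4↦2, 5↦5, 6↦4]  zeros at y ∈ {1}
Collecting zeros: affine points = {(0, 0), (1, 3), (2, 0), (2, 2), (2, 5), (3, 0), (4, 4), (6, 1)}.
Total count |C(F_7)_aff| = 8.


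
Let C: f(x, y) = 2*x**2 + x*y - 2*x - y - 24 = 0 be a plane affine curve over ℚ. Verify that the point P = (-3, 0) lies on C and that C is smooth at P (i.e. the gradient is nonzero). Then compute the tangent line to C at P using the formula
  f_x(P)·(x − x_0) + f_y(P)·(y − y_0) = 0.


Tangent line at P: -14*x - 4*y - 42 = 0.

Step 1: f(-3, 0) = 0, so P lies on C.
Step 2: partial derivatives
  f_x(x, y) = 4*x + y - 2, f_y(x, y) = x - 1.
  f_x(P) = -14, f_y(P) = -4 (gradient nonzero, so P is smooth).
Step 3: tangent line at P: -14·(x − -3) + -4·(y − 0) = 0.
Expanding: -14*x - 4*y - 42 = 0.


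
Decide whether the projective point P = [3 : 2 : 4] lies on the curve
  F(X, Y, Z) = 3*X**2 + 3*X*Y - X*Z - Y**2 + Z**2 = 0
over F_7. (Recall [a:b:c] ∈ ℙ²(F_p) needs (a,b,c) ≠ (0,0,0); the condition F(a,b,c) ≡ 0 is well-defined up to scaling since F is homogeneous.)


F(3,2,4) ≡ 3 (mod 7); P is NOT on the curve.

Evaluate F(3, 2, 4) term-by-term (mod 7).
  3*X**2 ↦ 3·9·1·1 = 27
  3*X*Y ↦ 3·3·2·1 = 18
  -X*Z ↦ -1·3·1·4 = -12
  -Y**2 ↦ -1·1·4·1 = -4
  Z**2 ↦ 1·1·1·16 = 16
Sum: F(3, 2, 4) = (27) + (18) + (-12) + (-4) + (16) = 45.
Reducing mod 7: 45 ≡ 3 (mod 7).
Since F(a, b, c) ≡ 3 ≠ 0 (mod 7), P does NOT lie on the curve.


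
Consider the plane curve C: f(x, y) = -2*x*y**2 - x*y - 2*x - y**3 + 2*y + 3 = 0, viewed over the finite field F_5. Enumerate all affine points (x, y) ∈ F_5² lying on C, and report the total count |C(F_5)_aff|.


Affine F_5-points: {(2, 2), (4, 0), (4, 3), (4, 4)}; count = 4.

For each of the 25 pairs (x, y) ∈ F_5², evaluate f(x, y) mod 5. Record the zeros.
  x = 0: [0↦3, 1↦4, 2↦4, 3↦2, 4↦2]  zeros at y ∈ ∅
  x = 1: [0↦1, 1↦4, 2↦2, 3↦4, 4↦4]  zeros at y ∈ ∅
  x = 2: [0↦4, 1↦4, 2↦0, 3↦1, 4↦1]  zeros at y ∈ {2}
  x = 3: [0↦2, 1↦4, 2↦3, 3↦3, 4↦3]  zeros at y ∈ ∅
  x = 4: [0↦0, 1↦4, 2↦1, 3↦0, 4↦0]  zeros at y ∈ {0, 3, 4}
Collecting zeros: affine points = {(2, 2), (4, 0), (4, 3), (4, 4)}.
Total count |C(F_5)_aff| = 4.


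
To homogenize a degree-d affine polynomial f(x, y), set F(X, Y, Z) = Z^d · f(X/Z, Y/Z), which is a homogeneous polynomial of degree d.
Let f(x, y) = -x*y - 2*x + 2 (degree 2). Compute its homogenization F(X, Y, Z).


F(X, Y, Z) = -X*Y - 2*X*Z + 2*Z**2

deg(f) = 2.
Substitute x = X/Z, y = Y/Z into f, then multiply by Z^2.
  monomial -1·x^1·y^1 ↦ -1·X^1·Y^1·Z^0.
  monomial -2·x^1·y^0 ↦ -2·X^1·Y^0·Z^1.
  monomial 2·x^0·y^0 ↦ 2·X^0·Y^0·Z^2.
Collecting: F(X, Y, Z) = -X*Y - 2*X*Z + 2*Z**2.


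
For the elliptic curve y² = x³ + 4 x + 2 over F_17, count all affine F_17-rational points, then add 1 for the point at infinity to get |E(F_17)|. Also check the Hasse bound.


Affine points = {(0, 6), (0, 11), (2, 1), (2, 16), (6, 2), (6, 15), (7, 4), (7, 13), (8, 6), (8, 11), (9, 6), (9, 11), (11, 0)}; affine count = 13; |E(F_17)| = 14.

Discriminant check: Δ ∝ 4a³ + 27b² = 4·4³ + 27·2² = 4·64 + 27·4 ≡ 7 (mod 17). Nonzero ⇒ E is nonsingular.
For each x ∈ F_17, compute rhs = x³ + 4·x + 2 mod 17, then count y ∈ F_17 with y² ≡ rhs.
  x = 0: rhs = 2, matching y values: 6, 11 (2 points).
  x = 1: rhs = 7, matching y values: none (0 points).
  x = 2: rhs = 1, matching y values: 1, 16 (2 points).
  x = 3: rhs = 7, matching y values: none (0 points).
  x = 4: rhs = 14, matching y values: none (0 points).
  x = 5: rhs = 11, matching y values: none (0 points).
  x = 6: rhs = 4, matching y values: 2, 15 (2 points).
  x = 7: rhs = 16, matching y values: 4, 13 (2 points).
  x = 8: rhs = 2, matching y values: 6, 11 (2 points).
  x = 9: rhs = 2, matching y values: 6, 11 (2 points).
  x = 10: rhs = 5, matching y values: none (0 points).
  x = 11: rhs = 0, matching y values: 0 (1 points).
  x = 12: rhs = 10, matching y values: none (0 points).
  x = 13: rhs = 7, matching y values: none (0 points).
  x = 14: rhs = 14, matching y values: none (0 points).
  x = 15: rhs = 3, matching y values: none (0 points).
  x = 16: rhs = 14, matching y values: none (0 points).
Total affine count: 13.
Full point count |E(F_17)| = 13 + 1 = 14.
Hasse bound: |14 − (17+1)| = |-4| = 4 ≤ 2√17 ≈ 8.2462 ✓.


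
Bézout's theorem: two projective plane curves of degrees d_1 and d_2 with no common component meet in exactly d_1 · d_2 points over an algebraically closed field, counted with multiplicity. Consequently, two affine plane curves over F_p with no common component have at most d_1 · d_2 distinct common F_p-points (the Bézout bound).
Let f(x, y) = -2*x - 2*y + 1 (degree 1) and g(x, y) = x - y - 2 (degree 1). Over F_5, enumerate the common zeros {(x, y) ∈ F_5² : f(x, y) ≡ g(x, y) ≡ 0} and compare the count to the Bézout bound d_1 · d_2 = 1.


Common zeros: {(0, 3)}; count = 1; Bézout bound = 1.

deg(f) = 1, deg(g) = 1, so Bézout bound = 1.
Scan x ∈ F_5. For each x, list the y ∈ F_5 with f(x, y) ≡ 0 and those with g(x, y) ≡ 0 (mod 5); the common zeros in that column are the intersection.
  x = 0: f ≡ 0 at y ∈ {3}; g ≡ 0 at y ∈ {3}; common: {3}.
  x = 1: f ≡ 0 at y ∈ {2}; g ≡ 0 at y ∈ {4}; common: ∅.
  x = 2: f ≡ 0 at y ∈ {1}; g ≡ 0 at y ∈ {0}; common: ∅.
  x = 3: f ≡ 0 at y ∈ {0}; g ≡ 0 at y ∈ {1}; common: ∅.
  x = 4: f ≡ 0 at y ∈ {4}; g ≡ 0 at y ∈ {2}; common: ∅.
Collecting: common zeros = {(0, 3)}, so the count is 1.
Comparison with the Bézout bound: 1 ≤ 1 = deg(f)·deg(g), as expected for curves with no common component (the bound is attained).


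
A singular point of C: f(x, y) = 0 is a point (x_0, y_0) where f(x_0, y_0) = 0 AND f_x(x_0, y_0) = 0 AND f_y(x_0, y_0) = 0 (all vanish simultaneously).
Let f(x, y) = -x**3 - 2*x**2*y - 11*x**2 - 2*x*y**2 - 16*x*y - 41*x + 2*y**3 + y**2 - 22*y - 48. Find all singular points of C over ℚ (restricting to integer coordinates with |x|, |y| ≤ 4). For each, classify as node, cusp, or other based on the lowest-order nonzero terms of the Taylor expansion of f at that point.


Singular points: {(-3, -1)}; classification: cusp.

Compute partial derivatives:
  f_x = -3*x**2 - 4*x*y - 22*x - 2*y**2 - 16*y - 41.
  f_y = -2*x**2 - 4*x*y - 16*x + 6*y**2 + 2*y - 22.
Scan x_0 ∈ {−4, ..., 4}. For each x_0, f_y(x_0, y) is a polynomial in y; find its integer roots y ∈ {−4, ..., 4}, then test f_x and f at those candidates.
  x = -4: f_y(-4, y) = 6*y**2 + 18*y + 10; no integer root y with |y| ≤ 4.
  x = -3: f_y(-3, y) = 6*y**2 + 14*y + 8; vanishes at y ∈ {-1}. (-3, -1): f_x = 0, f = 0 — SINGULAR.
  x = -2: f_y(-2, y) = 6*y**2 + 10*y + 2; no integer root y with |y| ≤ 4.
  x = -1: f_y(-1, y) = 6*y**2 + 6*y - 8; no integer root y with |y| ≤ 4.
  x = 0: f_y(0, y) = 6*y**2 + 2*y - 22; no integer root y with |y| ≤ 4.
  x = 1: f_y(1, y) = 6*y**2 - 2*y - 40; no integer root y with |y| ≤ 4.
  x = 2: f_y(2, y) = 6*y**2 - 6*y - 62; no integer root y with |y| ≤ 4.
  x = 3: f_y(3, y) = 6*y**2 - 10*y - 88; no integer root y with |y| ≤ 4.
  x = 4: f_y(4, y) = 6*y**2 - 14*y - 118; no integer root y with |y| ≤ 4.
Only singular point on the grid: (-3, -1).
Classify: substitute x = -3 + u, y = -1 + v and expand: f = -u**3 - 2*u**2*v - 2*u*v**2 + 2*v**3 + v**2.
No constant or linear terms (consistent with a singular point). Quadratic part: v**2. Cubic part: -u**3 - 2*u**2*v - 2*u*v**2 + 2*v**3.
The quadratic part v**2 is a perfect square, so there is a single (double) tangent line v = 0, i.e. y = -1. Restricting the cubic part to that line (v = 0) leaves -u**3 ≠ 0, so f is not divisible by v and the branch is v² ≈ u**3 to lowest order — this is a cusp.
Classification: cusp.


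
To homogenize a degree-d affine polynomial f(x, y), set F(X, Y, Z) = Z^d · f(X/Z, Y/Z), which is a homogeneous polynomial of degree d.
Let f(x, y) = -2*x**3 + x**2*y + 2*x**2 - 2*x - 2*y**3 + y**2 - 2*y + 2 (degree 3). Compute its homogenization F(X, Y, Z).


F(X, Y, Z) = -2*X**3 + X**2*Y + 2*X**2*Z - 2*X*Z**2 - 2*Y**3 + Y**2*Z - 2*Y*Z**2 + 2*Z**3

deg(f) = 3.
Substitute x = X/Z, y = Y/Z into f, then multiply by Z^3.
  monomial -2·x^3·y^0 ↦ -2·X^3·Y^0·Z^0.
  monomial 1·x^2·y^1 ↦ 1·X^2·Y^1·Z^0.
  monomial 2·x^2·y^0 ↦ 2·X^2·Y^0·Z^1.
  monomial -2·x^1·y^0 ↦ -2·X^1·Y^0·Z^2.
  monomial -2·x^0·y^3 ↦ -2·X^0·Y^3·Z^0.
  monomial 1·x^0·y^2 ↦ 1·X^0·Y^2·Z^1.
  monomial -2·x^0·y^1 ↦ -2·X^0·Y^1·Z^2.
  monomial 2·x^0·y^0 ↦ 2·X^0·Y^0·Z^3.
Collecting: F(X, Y, Z) = -2*X**3 + X**2*Y + 2*X**2*Z - 2*X*Z**2 - 2*Y**3 + Y**2*Z - 2*Y*Z**2 + 2*Z**3.


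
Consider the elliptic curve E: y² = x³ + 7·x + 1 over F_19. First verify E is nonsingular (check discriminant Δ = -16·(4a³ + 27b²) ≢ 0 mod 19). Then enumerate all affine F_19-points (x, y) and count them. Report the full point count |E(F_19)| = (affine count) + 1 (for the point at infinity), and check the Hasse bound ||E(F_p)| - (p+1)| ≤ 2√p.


Affine points = {(0, 1), (0, 18), (1, 3), (1, 16), (2, 2), (2, 17), (3, 7), (3, 12), (4, 6), (4, 13), (5, 3), (5, 16), (10, 8), (10, 11), (13, 3), (13, 16), (15, 2), (15, 17), (17, 6), (17, 13)}; affine count = 20; |E(F_19)| = 21.

Discriminant check: Δ ∝ 4a³ + 27b² = 4·7³ + 27·1² = 4·343 + 27·1 ≡ 12 (mod 19). Nonzero ⇒ E is nonsingular.
For each x ∈ F_19, compute rhs = x³ + 7·x + 1 mod 19, then count y ∈ F_19 with y² ≡ rhs.
  x = 0: rhs = 1, matching y values: 1, 18 (2 points).
  x = 1: rhs = 9, matching y values: 3, 16 (2 points).
  x = 2: rhs = 4, matching y values: 2, 17 (2 points).
  x = 3: rhs = 11, matching y values: 7, 12 (2 points).
  x = 4: rhs = 17, matching y values: 6, 13 (2 points).
  x = 5: rhs = 9, matching y values: 3, 16 (2 points).
  x = 6: rhs = 12, matching y values: none (0 points).
  x = 7: rhs = 13, matching y values: none (0 points).
  x = 8: rhs = 18, matching y values: none (0 points).
  x = 9: rhs = 14, matching y values: none (0 points).
  x = 10: rhs = 7, matching y values: 8, 11 (2 points).
  x = 11: rhs = 3, matching y values: none (0 points).
  x = 12: rhs = 8, matching y values: none (0 points).
  x = 13: rhs = 9, matching y values: 3, 16 (2 points).
  x = 14: rhs = 12, matching y values: none (0 points).
  x = 15: rhs = 4, matching y values: 2, 17 (2 points).
  x = 16: rhs = 10, matching y values: none (0 points).
  x = 17: rhs = 17, matching y values: 6, 13 (2 points).
  x = 18: rhs = 12, matching y values: none (0 points).
Total affine count: 20.
Full point count |E(F_19)| = 20 + 1 = 21.
Hasse bound: |21 − (19+1)| = |1| = 1 ≤ 2√19 ≈ 8.7178 ✓.


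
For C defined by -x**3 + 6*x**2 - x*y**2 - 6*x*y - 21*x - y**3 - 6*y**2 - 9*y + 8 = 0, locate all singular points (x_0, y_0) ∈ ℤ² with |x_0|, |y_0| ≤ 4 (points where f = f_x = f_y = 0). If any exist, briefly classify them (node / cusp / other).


Singular points: {(2, -3)}; classification: cusp.

Compute partial derivatives:
  f_x = -3*x**2 + 12*x - y**2 - 6*y - 21.
  f_y = -2*x*y - 6*x - 3*y**2 - 12*y - 9.
Scan x_0 ∈ {−4, ..., 4}. For each x_0, f_y(x_0, y) is a polynomial in y; find its integer roots y ∈ {−4, ..., 4}, then test f_x and f at those candidates.
  x = -4: f_y(-4, y) = -3*y**2 - 4*y + 15; vanishes at y ∈ {-3}. (-4, -3): f_x = -108 ≠ 0.
  x = -3: f_y(-3, y) = -3*y**2 - 6*y + 9; vanishes at y ∈ {-3, 1}. (-3, -3): f_x = -75 ≠ 0; (-3, 1): f_x = -91 ≠ 0.
  x = -2: f_y(-2, y) = -3*y**2 - 8*y + 3; vanishes at y ∈ {-3}. (-2, -3): f_x = -48 ≠ 0.
  x = -1: f_y(-1, y) = -3*y**2 - 10*y - 3; vanishes at y ∈ {-3}. (-1, -3): f_x = -27 ≠ 0.
  x = 0: f_y(0, y) = -3*y**2 - 12*y - 9; vanishes at y ∈ {-3, -1}. (0, -3): f_x = -12 ≠ 0; (0, -1): f_x = -16 ≠ 0.
  x = 1: f_y(1, y) = -3*y**2 - 14*y - 15; vanishes at y ∈ {-3}. (1, -3): f_x = -3 ≠ 0.
  x = 2: f_y(2, y) = -3*y**2 - 16*y - 21; vanishes at y ∈ {-3}. (2, -3): f_x = 0, f = 0 — SINGULAR.
  x = 3: f_y(3, y) = -3*y**2 - 18*y - 27; vanishes at y ∈ {-3}. (3, -3): f_x = -3 ≠ 0.
  x = 4: f_y(4, y) = -3*y**2 - 20*y - 33; vanishes at y ∈ {-3}. (4, -3): f_x = -12 ≠ 0.
Only singular point on the grid: (2, -3).
Classify: substitute x = 2 + u, y = -3 + v and expand: f = -u**3 - u*v**2 - v**3 + v**2.
No constant or linear terms (consistent with a singular point). Quadratic part: v**2. Cubic part: -u**3 - u*v**2 - v**3.
The quadratic part v**2 is a perfect square, so there is a single (double) tangent line v = 0, i.e. y = -3. Restricting the cubic part to that line (v = 0) leaves -u**3 ≠ 0, so f is not divisible by v and the branch is v² ≈ u**3 to lowest order — this is a cusp.
Classification: cusp.


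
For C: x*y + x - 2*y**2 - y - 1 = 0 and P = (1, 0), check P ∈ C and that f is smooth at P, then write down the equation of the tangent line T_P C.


Tangent line at P: x - 1 = 0.

Step 1: f(1, 0) = 0, so P lies on C.
Step 2: partial derivatives
  f_x(x, y) = y + 1, f_y(x, y) = x - 4*y - 1.
  f_x(P) = 1, f_y(P) = 0 (gradient nonzero, so P is smooth).
Step 3: tangent line at P: 1·(x − 1) + 0·(y − 0) = 0.
Expanding: x - 1 = 0.


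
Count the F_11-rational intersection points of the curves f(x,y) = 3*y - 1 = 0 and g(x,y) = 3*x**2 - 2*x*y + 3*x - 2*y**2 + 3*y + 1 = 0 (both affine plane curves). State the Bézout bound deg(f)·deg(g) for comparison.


Common zeros: {(10, 4)}; count = 1; Bézout bound = 2.

deg(f) = 1, deg(g) = 2, so Bézout bound = 2.
Scan x ∈ F_11. For each x, list the y ∈ F_11 with f(x, y) ≡ 0 and those with g(x, y) ≡ 0 (mod 11); the common zeros in that column are the intersection.
  x = 0: f ≡ 0 at y ∈ {4}; g ≡ 0 at y ∈ ∅; common: ∅.
  x = 1: f ≡ 0 at y ∈ {4}; g ≡ 0 at y ∈ ∅; common: ∅.
  x = 2: f ≡ 0 at y ∈ {4}; g ≡ 0 at y ∈ ∅; common: ∅.
  x = 3: f ≡ 0 at y ∈ {4}; g ≡ 0 at y ∈ ∅; common: ∅.
  x = 4: f ≡ 0 at y ∈ {4}; g ≡ 0 at y ∈ ∅; common: ∅.
  x = 5: f ≡ 0 at y ∈ {4}; g ≡ 0 at y ∈ ∅; common: ∅.
  x = 6: f ≡ 0 at y ∈ {4}; g ≡ 0 at y ∈ ∅; common: ∅.
  x = 7: f ≡ 0 at y ∈ {4}; g ≡ 0 at y ∈ ∅; common: ∅.
  x = 8: f ≡ 0 at y ∈ {4}; g ≡ 0 at y ∈ ∅; common: ∅.
  x = 9: f ≡ 0 at y ∈ {4}; g ≡ 0 at y ∈ ∅; common: ∅.
  x = 10: f ≡ 0 at y ∈ {4}; g ≡ 0 at y ∈ {4}; common: {4}.
Collecting: common zeros = {(10, 4)}, so the count is 1.
Comparison with the Bézout bound: 1 ≤ 2 = deg(f)·deg(g), as expected for curves with no common component (the affine F_11-count falls short of the bound because intersections may lie at infinity, over extension fields, or carry multiplicity).


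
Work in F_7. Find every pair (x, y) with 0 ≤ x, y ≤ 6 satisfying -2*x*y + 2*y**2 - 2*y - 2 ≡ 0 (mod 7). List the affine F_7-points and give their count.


Affine F_7-points: {(1, 4), (1, 5), (4, 2), (4, 3), (6, 1), (6, 6)}; count = 6.

For each of the 49 pairs (x, y) ∈ F_7², evaluate f(x, y) mod 7. Record the zeros.
  x = 0: [0↦5, 1↦5, 2↦2, 3↦3, 4↦1, 5↦3, 6↦2]  zeros at y ∈ ∅
  x = 1: [0↦5, 1↦3, 2↦5, 3↦4, 4↦0, 5↦0, 6↦4]  zeros at y ∈ {4, 5}
  x = 2: [0↦5, 1↦1, 2↦1, 3↦5, 4↦6, 5↦4, 6↦6]  zeros at y ∈ ∅
  x = 3: [0↦5, 1↦6, 2↦4, 3↦6, 4↦5, 5↦1, 6↦1]  zeros at y ∈ ∅
  x = 4: [0↦5, 1↦4, 2↦0, 3↦0, 4↦4, 5↦5, 6↦3]  zeros at y ∈ {2, 3}
  x = 5: [0↦5, 1↦2, 2↦3, 3↦1, 4↦3, 5↦2, 6↦5]  zeros at y ∈ ∅
  x = 6: [0↦5, 1↦0, 2↦6, 3↦2, 4↦2, 5↦6, 6↦0]  zeros at y ∈ {1, 6}
Collecting zeros: affine points = {(1, 4), (1, 5), (4, 2), (4, 3), (6, 1), (6, 6)}.
Total count |C(F_7)_aff| = 6.


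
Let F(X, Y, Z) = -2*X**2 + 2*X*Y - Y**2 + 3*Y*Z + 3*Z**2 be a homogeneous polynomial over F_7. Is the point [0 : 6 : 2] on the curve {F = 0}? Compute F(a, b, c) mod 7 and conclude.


F(0,6,2) ≡ 5 (mod 7); P is NOT on the curve.

Evaluate F(0, 6, 2) term-by-term (mod 7).
  -2*X**2 ↦ -2·0·1·1 = 0
  2*X*Y ↦ 2·0·6·1 = 0
  -Y**2 ↦ -1·1·36·1 = -36
  3*Y*Z ↦ 3·1·6·2 = 36
  3*Z**2 ↦ 3·1·1·4 = 12
Sum: F(0, 6, 2) = (0) + (0) + (-36) + (36) + (12) = 12.
Reducing mod 7: 12 ≡ 5 (mod 7).
Since F(a, b, c) ≡ 5 ≠ 0 (mod 7), P does NOT lie on the curve.


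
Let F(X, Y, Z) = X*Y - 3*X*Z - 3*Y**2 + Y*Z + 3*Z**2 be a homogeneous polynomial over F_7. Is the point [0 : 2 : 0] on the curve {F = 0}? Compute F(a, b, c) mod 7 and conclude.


F(0,2,0) ≡ 2 (mod 7); P is NOT on the curve.

Evaluate F(0, 2, 0) term-by-term (mod 7).
  X*Y ↦ 1·0·2·1 = 0
  -3*X*Z ↦ -3·0·1·0 = 0
  -3*Y**2 ↦ -3·1·4·1 = -12
  Y*Z ↦ 1·1·2·0 = 0
  3*Z**2 ↦ 3·1·1·0 = 0
Sum: F(0, 2, 0) = (0) + (0) + (-12) + (0) + (0) = -12.
Reducing mod 7: -12 ≡ 2 (mod 7).
Since F(a, b, c) ≡ 2 ≠ 0 (mod 7), P does NOT lie on the curve.


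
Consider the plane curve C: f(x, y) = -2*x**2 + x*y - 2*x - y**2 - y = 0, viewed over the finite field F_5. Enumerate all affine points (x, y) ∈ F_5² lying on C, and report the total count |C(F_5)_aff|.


Affine F_5-points: {(0, 0), (0, 4), (1, 1), (1, 4), (4, 0), (4, 3)}; count = 6.

For each of the 25 pairs (x, y) ∈ F_5², evaluate f(x, y) mod 5. Record the zeros.
  x = 0: [0↦0, 1↦3, 2↦4, 3↦3, 4↦0]  zeros at y ∈ {0, 4}
  x = 1: [0↦1, 1↦0, 2↦2, 3↦2, 4↦0]  zeros at y ∈ {1, 4}
  x = 2: [0↦3, 1↦3, 2↦1, 3↦2, 4↦1]  zeros at y ∈ ∅
  x = 3: [0↦1, 1↦2, 2↦1, 3↦3, 4↦3]  zeros at y ∈ ∅
  x = 4: [0↦0, 1↦2, 2↦2, 3↦0, 4↦1]  zeros at y ∈ {0, 3}
Collecting zeros: affine points = {(0, 0), (0, 4), (1, 1), (1, 4), (4, 0), (4, 3)}.
Total count |C(F_5)_aff| = 6.


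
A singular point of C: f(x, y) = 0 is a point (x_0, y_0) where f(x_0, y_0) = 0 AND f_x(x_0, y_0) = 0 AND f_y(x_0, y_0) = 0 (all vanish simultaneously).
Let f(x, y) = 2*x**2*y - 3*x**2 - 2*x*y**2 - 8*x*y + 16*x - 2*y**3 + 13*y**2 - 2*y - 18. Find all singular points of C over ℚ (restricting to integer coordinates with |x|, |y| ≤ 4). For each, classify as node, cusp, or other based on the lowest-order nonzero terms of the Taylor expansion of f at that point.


Singular points: {(3, 1)}; classification: node.

Compute partial derivatives:
  f_x = 4*x*y - 6*x - 2*y**2 - 8*y + 16.
  f_y = 2*x**2 - 4*x*y - 8*x - 6*y**2 + 26*y - 2.
Scan x_0 ∈ {−4, ..., 4}. For each x_0, f_y(x_0, y) is a polynomial in y; find its integer roots y ∈ {−4, ..., 4}, then test f_x and f at those candidates.
  x = -4: f_y(-4, y) = -6*y**2 + 42*y + 62; no integer root y with |y| ≤ 4.
  x = -3: f_y(-3, y) = -6*y**2 + 38*y + 40; no integer root y with |y| ≤ 4.
  x = -2: f_y(-2, y) = -6*y**2 + 34*y + 22; no integer root y with |y| ≤ 4.
  x = -1: f_y(-1, y) = -6*y**2 + 30*y + 8; no integer root y with |y| ≤ 4.
  x = 0: f_y(0, y) = -6*y**2 + 26*y - 2; no integer root y with |y| ≤ 4.
  x = 1: f_y(1, y) = -6*y**2 + 22*y - 8; no integer root y with |y| ≤ 4.
  x = 2: f_y(2, y) = -6*y**2 + 18*y - 10; no integer root y with |y| ≤ 4.
  x = 3: f_y(3, y) = -6*y**2 + 14*y - 8; vanishes at y ∈ {1}. (3, 1): f_x = 0, f = 0 — SINGULAR.
  x = 4: f_y(4, y) = -6*y**2 + 10*y - 2; no integer root y with |y| ≤ 4.
Only singular point on the grid: (3, 1).
Classify: substitute x = 3 + u, y = 1 + v and expand: f = 2*u**2*v - u**2 - 2*u*v**2 - 2*v**3 + v**2.
No constant or linear terms (consistent with a singular point). Quadratic part: -u**2 + v**2. Cubic part: 2*u**2*v - 2*u*v**2 - 2*v**3.
The quadratic part v**2 - u**2 = (v − u)(v + u) splits into two distinct linear factors, so there are two distinct tangent lines y − 1 = ±(x − 3) — this is a node (ordinary double point).
Classification: node.


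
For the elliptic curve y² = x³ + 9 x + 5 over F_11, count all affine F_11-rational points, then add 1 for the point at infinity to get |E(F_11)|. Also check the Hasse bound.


Affine points = {(0, 4), (0, 7), (1, 2), (1, 9), (2, 3), (2, 8), (3, 2), (3, 9), (6, 0), (7, 2), (7, 9), (9, 1), (9, 10)}; affine count = 13; |E(F_11)| = 14.

Discriminant check: Δ ∝ 4a³ + 27b² = 4·9³ + 27·5² = 4·729 + 27·25 ≡ 5 (mod 11). Nonzero ⇒ E is nonsingular.
For each x ∈ F_11, compute rhs = x³ + 9·x + 5 mod 11, then count y ∈ F_11 with y² ≡ rhs.
  x = 0: rhs = 5, matching y values: 4, 7 (2 points).
  x = 1: rhs = 4, matching y values: 2, 9 (2 points).
  x = 2: rhs = 9, matching y values: 3, 8 (2 points).
  x = 3: rhs = 4, matching y values: 2, 9 (2 points).
  x = 4: rhs = 6, matching y values: none (0 points).
  x = 5: rhs = 10, matching y values: none (0 points).
  x = 6: rhs = 0, matching y values: 0 (1 points).
  x = 7: rhs = 4, matching y values: 2, 9 (2 points).
  x = 8: rhs = 6, matching y values: none (0 points).
  x = 9: rhs = 1, matching y values: 1, 10 (2 points).
  x = 10: rhs = 6, matching y values: none (0 points).
Total affine count: 13.
Full point count |E(F_11)| = 13 + 1 = 14.
Hasse bound: |14 − (11+1)| = |2| = 2 ≤ 2√11 ≈ 6.6332 ✓.


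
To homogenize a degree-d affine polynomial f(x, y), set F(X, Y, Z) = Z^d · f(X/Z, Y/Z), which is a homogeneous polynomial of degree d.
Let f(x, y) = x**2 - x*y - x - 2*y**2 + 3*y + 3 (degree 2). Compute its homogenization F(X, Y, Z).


F(X, Y, Z) = X**2 - X*Y - X*Z - 2*Y**2 + 3*Y*Z + 3*Z**2

deg(f) = 2.
Substitute x = X/Z, y = Y/Z into f, then multiply by Z^2.
  monomial 1·x^2·y^0 ↦ 1·X^2·Y^0·Z^0.
  monomial -1·x^1·y^1 ↦ -1·X^1·Y^1·Z^0.
  monomial -1·x^1·y^0 ↦ -1·X^1·Y^0·Z^1.
  monomial -2·x^0·y^2 ↦ -2·X^0·Y^2·Z^0.
  monomial 3·x^0·y^1 ↦ 3·X^0·Y^1·Z^1.
  monomial 3·x^0·y^0 ↦ 3·X^0·Y^0·Z^2.
Collecting: F(X, Y, Z) = X**2 - X*Y - X*Z - 2*Y**2 + 3*Y*Z + 3*Z**2.


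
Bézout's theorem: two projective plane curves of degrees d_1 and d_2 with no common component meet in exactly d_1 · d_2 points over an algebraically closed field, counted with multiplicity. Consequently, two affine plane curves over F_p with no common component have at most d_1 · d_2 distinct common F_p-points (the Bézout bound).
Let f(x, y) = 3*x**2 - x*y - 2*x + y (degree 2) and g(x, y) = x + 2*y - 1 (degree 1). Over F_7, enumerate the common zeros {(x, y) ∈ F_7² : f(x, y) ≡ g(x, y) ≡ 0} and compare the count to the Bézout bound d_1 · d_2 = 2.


Common zeros: {(6, 1)}; count = 1; Bézout bound = 2.

deg(f) = 2, deg(g) = 1, so Bézout bound = 2.
Scan x ∈ F_7. For each x, list the y ∈ F_7 with f(x, y) ≡ 0 and those with g(x, y) ≡ 0 (mod 7); the common zeros in that column are the intersection.
  x = 0: f ≡ 0 at y ∈ {0}; g ≡ 0 at y ∈ {4}; common: ∅.
  x = 1: f ≡ 0 at y ∈ ∅; g ≡ 0 at y ∈ {0}; common: ∅.
  x = 2: f ≡ 0 at y ∈ {1}; g ≡ 0 at y ∈ {3}; common: ∅.
  x = 3: f ≡ 0 at y ∈ {0}; g ≡ 0 at y ∈ {6}; common: ∅.
  x = 4: f ≡ 0 at y ∈ {4}; g ≡ 0 at y ∈ {2}; common: ∅.
  x = 5: f ≡ 0 at y ∈ {4}; g ≡ 0 at y ∈ {5}; common: ∅.
  x = 6: f ≡ 0 at y ∈ {1}; g ≡ 0 at y ∈ {1}; common: {1}.
Collecting: common zeros = {(6, 1)}, so the count is 1.
Comparison with the Bézout bound: 1 ≤ 2 = deg(f)·deg(g), as expected for curves with no common component (the affine F_7-count falls short of the bound because intersections may lie at infinity, over extension fields, or carry multiplicity).


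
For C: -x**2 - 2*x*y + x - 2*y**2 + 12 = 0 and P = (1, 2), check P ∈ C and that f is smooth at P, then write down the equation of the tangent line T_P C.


Tangent line at P: -5*x - 10*y + 25 = 0.

Step 1: f(1, 2) = 0, so P lies on C.
Step 2: partial derivatives
  f_x(x, y) = -2*x - 2*y + 1, f_y(x, y) = -2*x - 4*y.
  f_x(P) = -5, f_y(P) = -10 (gradient nonzero, so P is smooth).
Step 3: tangent line at P: -5·(x − 1) + -10·(y − 2) = 0.
Expanding: -5*x - 10*y + 25 = 0.


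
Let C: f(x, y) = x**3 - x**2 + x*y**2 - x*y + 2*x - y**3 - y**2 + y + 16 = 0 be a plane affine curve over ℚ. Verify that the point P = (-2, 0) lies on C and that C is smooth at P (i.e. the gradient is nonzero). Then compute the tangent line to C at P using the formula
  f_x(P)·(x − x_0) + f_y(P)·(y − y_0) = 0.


Tangent line at P: 18*x + 3*y + 36 = 0.

Step 1: f(-2, 0) = 0, so P lies on C.
Step 2: partial derivatives
  f_x(x, y) = 3*x**2 - 2*x + y**2 - y + 2, f_y(x, y) = 2*x*y - x - 3*y**2 - 2*y + 1.
  f_x(P) = 18, f_y(P) = 3 (gradient nonzero, so P is smooth).
Step 3: tangent line at P: 18·(x − -2) + 3·(y − 0) = 0.
Expanding: 18*x + 3*y + 36 = 0.


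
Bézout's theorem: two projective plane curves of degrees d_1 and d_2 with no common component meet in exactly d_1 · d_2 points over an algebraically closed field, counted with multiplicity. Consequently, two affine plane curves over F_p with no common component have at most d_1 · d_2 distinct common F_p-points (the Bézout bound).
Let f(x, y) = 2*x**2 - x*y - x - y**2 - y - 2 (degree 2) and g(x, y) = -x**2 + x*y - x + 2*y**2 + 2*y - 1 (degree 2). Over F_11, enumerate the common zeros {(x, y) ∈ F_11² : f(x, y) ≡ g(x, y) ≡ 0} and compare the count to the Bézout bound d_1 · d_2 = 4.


Common zeros: {(10, 10)}; count = 1; Bézout bound = 4.

deg(f) = 2, deg(g) = 2, so Bézout bound = 4.
Scan x ∈ F_11. For each x, list the y ∈ F_11 with f(x, y) ≡ 0 and those with g(x, y) ≡ 0 (mod 11); the common zeros in that column are the intersection.
  x = 0: f ≡ 0 at y ∈ {4, 6}; g ≡ 0 at y ∈ {2, 8}; common: ∅.
  x = 1: f ≡ 0 at y ∈ {10}; g ≡ 0 at y ∈ {2}; common: ∅.
  x = 2: f ≡ 0 at y ∈ {1, 7}; g ≡ 0 at y ∈ ∅; common: ∅.
  x = 3: f ≡ 0 at y ∈ ∅; g ≡ 0 at y ∈ ∅; common: ∅.
  x = 4: f ≡ 0 at y ∈ ∅; g ≡ 0 at y ∈ ∅; common: ∅.
  x = 5: f ≡ 0 at y ∈ ∅; g ≡ 0 at y ∈ {1}; common: ∅.
  x = 6: f ≡ 0 at y ∈ ∅; g ≡ 0 at y ∈ {1, 6}; common: ∅.
  x = 7: f ≡ 0 at y ∈ ∅; g ≡ 0 at y ∈ {4, 8}; common: ∅.
  x = 8: f ≡ 0 at y ∈ {4, 9}; g ≡ 0 at y ∈ ∅; common: ∅.
  x = 9: f ≡ 0 at y ∈ {6}; g ≡ 0 at y ∈ ∅; common: ∅.
  x = 10: f ≡ 0 at y ∈ {1, 10}; g ≡ 0 at y ∈ {6, 10}; common: {10}.
Collecting: common zeros = {(10, 10)}, so the count is 1.
Comparison with the Bézout bound: 1 ≤ 4 = deg(f)·deg(g), as expected for curves with no common component (the affine F_11-count falls short of the bound because intersections may lie at infinity, over extension fields, or carry multiplicity).


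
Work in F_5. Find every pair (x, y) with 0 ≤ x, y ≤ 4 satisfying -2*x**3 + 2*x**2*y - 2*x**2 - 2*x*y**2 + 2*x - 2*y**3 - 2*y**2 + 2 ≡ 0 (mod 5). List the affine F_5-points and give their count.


Affine F_5-points: {(0, 3), (1, 0), (2, 4), (4, 0), (4, 1), (4, 4)}; count = 6.

For each of the 25 pairs (x, y) ∈ F_5², evaluate f(x, y) mod 5. Record the zeros.
  x = 0: [0↦2, 1↦3, 2↦3, 3↦0, 4↦2]  zeros at y ∈ {3}
  x = 1: [0↦0, 1↦1, 2↦2, 3↦1, 4↦1]  zeros at y ∈ {0}
  x = 2: [0↦2, 1↦2, 2↦3, 3↦3, 4↦0]  zeros at y ∈ {4}
  x = 3: [0↦1, 1↦4, 2↦4, 3↦4, 4↦2]  zeros at y ∈ ∅
  x = 4: [0↦0, 1↦0, 2↦3, 3↦2, 4↦0]  zeros at y ∈ {0, 1, 4}
Collecting zeros: affine points = {(0, 3), (1, 0), (2, 4), (4, 0), (4, 1), (4, 4)}.
Total count |C(F_5)_aff| = 6.


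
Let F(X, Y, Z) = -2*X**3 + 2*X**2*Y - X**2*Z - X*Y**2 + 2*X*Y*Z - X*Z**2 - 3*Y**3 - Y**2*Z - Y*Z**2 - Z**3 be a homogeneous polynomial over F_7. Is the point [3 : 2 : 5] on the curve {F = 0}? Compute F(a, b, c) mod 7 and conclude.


F(3,2,5) ≡ 6 (mod 7); P is NOT on the curve.

Evaluate F(3, 2, 5) term-by-term (mod 7).
  -2*X**3 ↦ -2·27·1·1 = -54
  2*X**2*Y ↦ 2·9·2·1 = 36
  -X**2*Z ↦ -1·9·1·5 = -45
  -X*Y**2 ↦ -1·3·4·1 = -12
  2*X*Y*Z ↦ 2·3·2·5 = 60
  -X*Z**2 ↦ -1·3·1·25 = -75
  -3*Y**3 ↦ -3·1·8·1 = -24
  -Y**2*Z ↦ -1·1·4·5 = -20
  -Y*Z**2 ↦ -1·1·2·25 = -50
  -Z**3 ↦ -1·1·1·125 = -125
Sum: F(3, 2, 5) = (-54) + (36) + (-45) + (-12) + (60) + (-75) + (-24) + (-20) + (-50) + (-125) = -309.
Reducing mod 7: -309 ≡ 6 (mod 7).
Since F(a, b, c) ≡ 6 ≠ 0 (mod 7), P does NOT lie on the curve.
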